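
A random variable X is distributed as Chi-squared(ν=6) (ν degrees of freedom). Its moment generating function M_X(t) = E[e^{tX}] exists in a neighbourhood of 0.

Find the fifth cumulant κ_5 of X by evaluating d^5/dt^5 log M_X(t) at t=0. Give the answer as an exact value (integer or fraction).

M_X(t) = (1 - 2*t)^(-3)
K_X(t) = log M_X(t) = -3*log(1 - 2*t)
K^(5)(t) = -2304/(32*t^5 - 80*t^4 + 80*t^3 - 40*t^2 + 10*t - 1)

κ_5 = K^(5)(0) = 2304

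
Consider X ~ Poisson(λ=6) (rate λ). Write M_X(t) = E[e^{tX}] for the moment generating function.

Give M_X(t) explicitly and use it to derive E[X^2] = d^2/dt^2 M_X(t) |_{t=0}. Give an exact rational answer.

E[X^2] = M′′(0) = 42

M_X(t) = e^(6*e^(t) - 6)
M′(t) = 6*e^(-6)*e^(t)*e^(6*e^(t))
M′′(t) = (36*e^(2*t)*e^(6*e^(t)) + 6*e^(t)*e^(6*e^(t)))*e^(-6)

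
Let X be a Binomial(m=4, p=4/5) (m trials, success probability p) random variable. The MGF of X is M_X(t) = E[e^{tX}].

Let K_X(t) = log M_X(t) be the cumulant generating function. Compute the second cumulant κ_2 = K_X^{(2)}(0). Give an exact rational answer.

κ_2 = d^2K/dt^2 |_{t=0} = 16/25

M_X(t) = (4*e^(t)/5 + 1/5)^4
K_X(t) = log M_X(t) = 4*log(4*e^(t)/5 + 1/5)
dK/dt = 16*e^(t)/(4*e^(t) + 1)
d^2K/dt^2 = 16*e^(t)/(16*e^(2*t) + 8*e^(t) + 1)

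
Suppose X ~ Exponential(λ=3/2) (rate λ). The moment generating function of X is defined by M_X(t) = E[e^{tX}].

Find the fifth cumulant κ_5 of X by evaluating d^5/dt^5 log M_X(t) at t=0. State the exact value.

M_X(t) = 3/(2*(3/2 - t))
K_X(t) = log M_X(t) = -log(3/2 - t) - log(2) + log(3)
D^5[K](t) = -768/(32*t^5 - 240*t^4 + 720*t^3 - 1080*t^2 + 810*t - 243)

κ_5 = D^5[K](0) = 256/81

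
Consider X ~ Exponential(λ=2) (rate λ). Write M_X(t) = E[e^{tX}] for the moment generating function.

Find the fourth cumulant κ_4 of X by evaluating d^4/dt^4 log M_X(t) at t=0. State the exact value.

κ_4 = d^4K/dt^4 |_{t=0} = 3/8

M_X(t) = 2/(2 - t)
K_X(t) = log M_X(t) = -log(2 - t) + log(2)
dK/dt = -1/(t - 2)
d^2K/dt^2 = 1/(t^2 - 4*t + 4)
d^3K/dt^3 = -2/(t^3 - 6*t^2 + 12*t - 8)
d^4K/dt^4 = 6/(t^4 - 8*t^3 + 24*t^2 - 32*t + 16)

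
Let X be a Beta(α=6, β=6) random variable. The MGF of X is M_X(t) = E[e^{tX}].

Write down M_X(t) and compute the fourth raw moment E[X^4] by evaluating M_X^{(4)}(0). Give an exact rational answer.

M_X(t) = ₁F₁(6; 12; t)
D^4[M](t) = 6*₁F₁(10; 16; t)/65

E[X^4] = D^4[M](0) = 6/65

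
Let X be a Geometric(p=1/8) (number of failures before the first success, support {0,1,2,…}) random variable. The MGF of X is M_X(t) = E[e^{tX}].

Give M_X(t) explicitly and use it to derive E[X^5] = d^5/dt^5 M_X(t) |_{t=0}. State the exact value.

M_X(t) = 1/(8*(1 - 7*e^(t)/8))
M′(t) = 7*e^(t)/(49*e^(2*t) - 112*e^(t) + 64)
M′′(t) = (-49*e^(2*t) - 56*e^(t))/(343*e^(3*t) - 1176*e^(2*t) + 1344*e^(t) - 512)
M′′′(t) = (343*e^(3*t) + 1568*e^(2*t) + 448*e^(t))/(2401*e^(4*t) - 10976*e^(3*t) + 18816*e^(2*t) - 14336*e^(t) + 4096)
M′′′′(t) = (-2401*e^(4*t) - 30184*e^(3*t) - 34496*e^(2*t) - 3584*e^(t))/(16807*e^(5*t) - 96040*e^(4*t) + 219520*e^(3*t) - 250880*e^(2*t) + 143360*e^(t) - 32768)

E[X^5] = M′′′′′(0) = 2646007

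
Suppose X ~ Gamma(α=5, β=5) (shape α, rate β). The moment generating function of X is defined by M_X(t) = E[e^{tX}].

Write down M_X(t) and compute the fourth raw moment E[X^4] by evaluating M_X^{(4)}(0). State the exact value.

E[X^4] = M′′′′(0) = 336/125

M_X(t) = 3125/(5 - t)^5
M′(t) = 15625/(t^6 - 30*t^5 + 375*t^4 - 2500*t^3 + 9375*t^2 - 18750*t + 15625)
M′′(t) = -93750/(t^7 - 35*t^6 + 525*t^5 - 4375*t^4 + 21875*t^3 - 65625*t^2 + 109375*t - 78125)
M′′′(t) = 656250/(t^8 - 40*t^7 + 700*t^6 - 7000*t^5 + 43750*t^4 - 175000*t^3 + 437500*t^2 - 625000*t + 390625)
M′′′′(t) = -5250000/(t^9 - 45*t^8 + 900*t^7 - 10500*t^6 + 78750*t^5 - 393750*t^4 + 1312500*t^3 - 2812500*t^2 + 3515625*t - 1953125)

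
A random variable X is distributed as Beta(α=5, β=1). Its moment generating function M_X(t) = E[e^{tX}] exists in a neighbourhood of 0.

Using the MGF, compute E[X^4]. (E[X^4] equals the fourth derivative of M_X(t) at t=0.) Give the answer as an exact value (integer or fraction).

M_X(t) = ₁F₁(5; 6; t)
M^(4)(t) = 5*₁F₁(9; 10; t)/9

E[X^4] = M^(4)(0) = 5/9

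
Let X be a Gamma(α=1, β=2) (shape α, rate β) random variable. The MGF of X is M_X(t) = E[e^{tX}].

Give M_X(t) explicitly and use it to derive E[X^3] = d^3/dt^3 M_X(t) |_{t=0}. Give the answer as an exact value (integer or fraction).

E[X^3] = d^3M/dt^3 |_{t=0} = 3/4

M_X(t) = 2/(2 - t)
dM/dt = 2/(t^2 - 4*t + 4)
d^2M/dt^2 = -4/(t^3 - 6*t^2 + 12*t - 8)
d^3M/dt^3 = 12/(t^4 - 8*t^3 + 24*t^2 - 32*t + 16)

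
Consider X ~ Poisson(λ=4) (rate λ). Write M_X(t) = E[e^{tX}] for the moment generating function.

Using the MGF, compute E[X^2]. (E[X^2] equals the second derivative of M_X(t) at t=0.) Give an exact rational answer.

M_X(t) = e^(4*e^(t) - 4)
M′(t) = 4*e^(-4)*e^(t)*e^(4*e^(t))
M′′(t) = (16*e^(2*t)*e^(4*e^(t)) + 4*e^(t)*e^(4*e^(t)))*e^(-4)

E[X^2] = M′′(0) = 20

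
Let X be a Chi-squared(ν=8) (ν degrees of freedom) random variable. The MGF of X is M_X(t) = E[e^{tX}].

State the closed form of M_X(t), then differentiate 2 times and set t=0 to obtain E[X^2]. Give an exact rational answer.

M_X(t) = (1 - 2*t)^(-4)
dM/dt = -8/(32*t^5 - 80*t^4 + 80*t^3 - 40*t^2 + 10*t - 1)
d^2M/dt^2 = 80/(64*t^6 - 192*t^5 + 240*t^4 - 160*t^3 + 60*t^2 - 12*t + 1)

E[X^2] = d^2M/dt^2 |_{t=0} = 80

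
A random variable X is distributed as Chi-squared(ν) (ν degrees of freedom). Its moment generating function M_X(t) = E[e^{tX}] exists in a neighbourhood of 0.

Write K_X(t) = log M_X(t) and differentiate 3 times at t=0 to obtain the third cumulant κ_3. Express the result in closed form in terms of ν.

M_X(t) = (1 - 2*t)^(-ν/2)
K_X(t) = log M_X(t) = -ν*log(1 - 2*t)/2
K′(t) = -ν/(2*t - 1)
K′′(t) = 2*ν/(4*t^2 - 4*t + 1)
K′′′(t) = -8*ν/(8*t^3 - 12*t^2 + 6*t - 1)

κ_3 = K′′′(0) = 8*ν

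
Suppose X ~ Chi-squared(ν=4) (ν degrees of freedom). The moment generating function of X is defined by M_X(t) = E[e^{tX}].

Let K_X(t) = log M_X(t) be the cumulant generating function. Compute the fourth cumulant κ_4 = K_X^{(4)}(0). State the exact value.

M_X(t) = (1 - 2*t)^(-2)
K_X(t) = log M_X(t) = -2*log(1 - 2*t)
dK/dt = -4/(2*t - 1)
d^2K/dt^2 = 8/(4*t^2 - 4*t + 1)
d^3K/dt^3 = -32/(8*t^3 - 12*t^2 + 6*t - 1)
d^4K/dt^4 = 192/(16*t^4 - 32*t^3 + 24*t^2 - 8*t + 1)

κ_4 = d^4K/dt^4 |_{t=0} = 192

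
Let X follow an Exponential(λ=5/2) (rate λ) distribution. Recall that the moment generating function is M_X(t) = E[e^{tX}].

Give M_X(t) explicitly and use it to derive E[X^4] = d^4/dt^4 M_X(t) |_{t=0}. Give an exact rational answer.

M_X(t) = 5/(2*(5/2 - t))
D^4[M](t) = -1920/(32*t^5 - 400*t^4 + 2000*t^3 - 5000*t^2 + 6250*t - 3125)

E[X^4] = D^4[M](0) = 384/625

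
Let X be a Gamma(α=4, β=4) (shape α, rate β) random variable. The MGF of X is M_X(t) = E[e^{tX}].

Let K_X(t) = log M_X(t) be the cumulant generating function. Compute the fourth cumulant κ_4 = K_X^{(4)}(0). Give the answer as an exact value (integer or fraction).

κ_4 = K′′′′(0) = 3/32

M_X(t) = 256/(4 - t)^4
K_X(t) = log M_X(t) = -4*log(4 - t) + 8*log(2)
K′(t) = -4/(t - 4)
K′′(t) = 4/(t^2 - 8*t + 16)
K′′′(t) = -8/(t^3 - 12*t^2 + 48*t - 64)
K′′′′(t) = 24/(t^4 - 16*t^3 + 96*t^2 - 256*t + 256)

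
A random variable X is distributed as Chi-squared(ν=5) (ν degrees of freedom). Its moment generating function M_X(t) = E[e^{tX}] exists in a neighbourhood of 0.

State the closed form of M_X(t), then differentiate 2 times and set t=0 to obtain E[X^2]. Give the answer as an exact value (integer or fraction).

E[X^2] = D^2[M](0) = 35

M_X(t) = (1 - 2*t)^(-5/2)
D^2[M](t) = 35/(16*t^4*√(1 - 2*t) - 32*t^3*√(1 - 2*t) + 24*t^2*√(1 - 2*t) - 8*t*√(1 - 2*t) + √(1 - 2*t))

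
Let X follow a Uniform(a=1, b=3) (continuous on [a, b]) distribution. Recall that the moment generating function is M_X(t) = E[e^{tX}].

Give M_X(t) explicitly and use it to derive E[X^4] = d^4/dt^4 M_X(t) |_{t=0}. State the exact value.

M_X(t) = (e^(3*t) - e^(t))/(2*t)
dM/dt = (3*t*e^(3*t) - t*e^(t) - e^(3*t) + e^(t))/(2*t^2)
d^2M/dt^2 = (9*t^2*e^(3*t) - t^2*e^(t) - 6*t*e^(3*t) + 2*t*e^(t) + 2*e^(3*t) - 2*e^(t))/(2*t^3)
d^3M/dt^3 = (27*t^3*e^(3*t) - t^3*e^(t) - 27*t^2*e^(3*t) + 3*t^2*e^(t) + 18*t*e^(3*t) - 6*t*e^(t) - 6*e^(3*t) + 6*e^(t))/(2*t^4)
d^4M/dt^4 = (81*t^4*e^(3*t) - t^4*e^(t) - 108*t^3*e^(3*t) + 4*t^3*e^(t) + 108*t^2*e^(3*t) - 12*t^2*e^(t) - 72*t*e^(3*t) + 24*t*e^(t) + 24*e^(3*t) - 24*e^(t))/(2*t^5)

E[X^4] = d^4M/dt^4 |_{t=0} = 121/5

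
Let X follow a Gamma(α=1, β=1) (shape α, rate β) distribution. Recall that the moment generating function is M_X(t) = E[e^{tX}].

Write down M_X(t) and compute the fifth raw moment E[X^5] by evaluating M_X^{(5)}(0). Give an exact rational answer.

E[X^5] = d^5M/dt^5 |_{t=0} = 120

M_X(t) = 1/(1 - t)
dM/dt = 1/(t^2 - 2*t + 1)
d^2M/dt^2 = -2/(t^3 - 3*t^2 + 3*t - 1)
d^3M/dt^3 = 6/(t^4 - 4*t^3 + 6*t^2 - 4*t + 1)
d^4M/dt^4 = -24/(t^5 - 5*t^4 + 10*t^3 - 10*t^2 + 5*t - 1)
d^5M/dt^5 = 120/(t^6 - 6*t^5 + 15*t^4 - 20*t^3 + 15*t^2 - 6*t + 1)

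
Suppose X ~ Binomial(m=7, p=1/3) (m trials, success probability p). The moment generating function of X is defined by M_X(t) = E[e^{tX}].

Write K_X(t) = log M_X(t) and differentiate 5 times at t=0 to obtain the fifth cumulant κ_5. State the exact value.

M_X(t) = (e^(t)/3 + 2/3)^7
K_X(t) = log M_X(t) = 7*log(e^(t)/3 + 2/3)
dK/dt = 7*e^(t)/(e^(t) + 2)
d^2K/dt^2 = 14*e^(t)/(e^(2*t) + 4*e^(t) + 4)
d^3K/dt^3 = (-14*e^(2*t) + 28*e^(t))/(e^(3*t) + 6*e^(2*t) + 12*e^(t) + 8)
d^4K/dt^4 = (14*e^(3*t) - 112*e^(2*t) + 56*e^(t))/(e^(4*t) + 8*e^(3*t) + 24*e^(2*t) + 32*e^(t) + 16)
d^5K/dt^5 = (-14*e^(4*t) + 308*e^(3*t) - 616*e^(2*t) + 112*e^(t))/(e^(5*t) + 10*e^(4*t) + 40*e^(3*t) + 80*e^(2*t) + 80*e^(t) + 32)

κ_5 = d^5K/dt^5 |_{t=0} = -70/81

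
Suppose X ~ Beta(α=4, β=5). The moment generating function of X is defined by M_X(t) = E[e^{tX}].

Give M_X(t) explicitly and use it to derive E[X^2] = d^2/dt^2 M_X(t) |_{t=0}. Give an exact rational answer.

E[X^2] = M^(2)(0) = 2/9

M_X(t) = ₁F₁(4; 9; t)
M^(2)(t) = 2*₁F₁(6; 11; t)/9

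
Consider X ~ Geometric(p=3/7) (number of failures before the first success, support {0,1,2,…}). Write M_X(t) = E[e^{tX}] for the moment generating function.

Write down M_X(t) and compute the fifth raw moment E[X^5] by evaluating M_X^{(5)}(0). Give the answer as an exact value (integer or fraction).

E[X^5] = M′′′′′(0) = 135628/81

M_X(t) = 3/(7*(1 - 4*e^(t)/7))
M′(t) = 12*e^(t)/(16*e^(2*t) - 56*e^(t) + 49)
M′′(t) = (-48*e^(2*t) - 84*e^(t))/(64*e^(3*t) - 336*e^(2*t) + 588*e^(t) - 343)
M′′′(t) = (192*e^(3*t) + 1344*e^(2*t) + 588*e^(t))/(256*e^(4*t) - 1792*e^(3*t) + 4704*e^(2*t) - 5488*e^(t) + 2401)
M′′′′(t) = (-768*e^(4*t) - 14784*e^(3*t) - 25872*e^(2*t) - 4116*e^(t))/(1024*e^(5*t) - 8960*e^(4*t) + 31360*e^(3*t) - 54880*e^(2*t) + 48020*e^(t) - 16807)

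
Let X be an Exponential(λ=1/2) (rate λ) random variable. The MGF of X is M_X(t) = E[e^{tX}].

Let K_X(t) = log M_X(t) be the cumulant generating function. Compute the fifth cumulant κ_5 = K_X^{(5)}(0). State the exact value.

κ_5 = d^5K/dt^5 |_{t=0} = 768

M_X(t) = 1/(2*(1/2 - t))
K_X(t) = log M_X(t) = -log(1/2 - t) - log(2)
dK/dt = -2/(2*t - 1)
d^2K/dt^2 = 4/(4*t^2 - 4*t + 1)
d^3K/dt^3 = -16/(8*t^3 - 12*t^2 + 6*t - 1)
d^4K/dt^4 = 96/(16*t^4 - 32*t^3 + 24*t^2 - 8*t + 1)
d^5K/dt^5 = -768/(32*t^5 - 80*t^4 + 80*t^3 - 40*t^2 + 10*t - 1)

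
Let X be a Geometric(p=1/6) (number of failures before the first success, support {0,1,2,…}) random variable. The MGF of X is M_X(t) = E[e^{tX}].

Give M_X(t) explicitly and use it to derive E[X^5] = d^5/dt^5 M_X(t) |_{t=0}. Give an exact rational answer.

E[X^5] = D^5[M](0) = 544505

M_X(t) = 1/(6*(1 - 5*e^(t)/6))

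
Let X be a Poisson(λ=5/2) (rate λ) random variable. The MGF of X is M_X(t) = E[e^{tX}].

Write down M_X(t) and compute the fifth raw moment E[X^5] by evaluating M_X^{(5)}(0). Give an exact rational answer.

M_X(t) = e^(5*e^(t)/2 - 5/2)
M′(t) = 5*e^(-5/2)*e^(t)*e^(5*e^(t)/2)/2
M′′(t) = (25*e^(2*t)*e^(5*e^(t)/2) + 10*e^(t)*e^(5*e^(t)/2))*e^(-5/2)/4
M′′′(t) = (125*e^(3*t)*e^(5*e^(t)/2) + 150*e^(2*t)*e^(5*e^(t)/2) + 20*e^(t)*e^(5*e^(t)/2))*e^(-5/2)/8
M′′′′(t) = (625*e^(4*t)*e^(5*e^(t)/2) + 1500*e^(3*t)*e^(5*e^(t)/2) + 700*e^(2*t)*e^(5*e^(t)/2) + 40*e^(t)*e^(5*e^(t)/2))*e^(-5/2)/16
M′′′′′(t) = (3125*e^(5*t)*e^(5*e^(t)/2) + 12500*e^(4*t)*e^(5*e^(t)/2) + 12500*e^(3*t)*e^(5*e^(t)/2) + 3000*e^(2*t)*e^(5*e^(t)/2) + 80*e^(t)*e^(5*e^(t)/2))*e^(-5/2)/32

E[X^5] = M′′′′′(0) = 31205/32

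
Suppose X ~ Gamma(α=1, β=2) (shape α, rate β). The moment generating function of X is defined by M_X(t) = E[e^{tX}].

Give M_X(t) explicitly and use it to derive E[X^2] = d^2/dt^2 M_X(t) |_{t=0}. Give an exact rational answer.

E[X^2] = D^2[M](0) = 1/2

M_X(t) = 2/(2 - t)
D^2[M](t) = -4/(t^3 - 6*t^2 + 12*t - 8)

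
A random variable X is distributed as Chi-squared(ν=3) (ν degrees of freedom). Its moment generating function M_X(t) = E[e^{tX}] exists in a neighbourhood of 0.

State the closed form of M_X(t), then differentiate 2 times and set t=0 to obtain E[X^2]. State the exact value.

E[X^2] = d^2M/dt^2 |_{t=0} = 15

M_X(t) = (1 - 2*t)^(-3/2)
dM/dt = 3/(4*t^2*√(1 - 2*t) - 4*t*√(1 - 2*t) + √(1 - 2*t))
d^2M/dt^2 = -15/(8*t^3*√(1 - 2*t) - 12*t^2*√(1 - 2*t) + 6*t*√(1 - 2*t) - √(1 - 2*t))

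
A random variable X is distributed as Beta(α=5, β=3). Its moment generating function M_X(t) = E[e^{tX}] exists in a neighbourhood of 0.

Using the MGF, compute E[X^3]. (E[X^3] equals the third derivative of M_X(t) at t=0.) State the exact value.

E[X^3] = D^3[M](0) = 7/24

M_X(t) = ₁F₁(5; 8; t)
D^3[M](t) = 7*₁F₁(8; 11; t)/24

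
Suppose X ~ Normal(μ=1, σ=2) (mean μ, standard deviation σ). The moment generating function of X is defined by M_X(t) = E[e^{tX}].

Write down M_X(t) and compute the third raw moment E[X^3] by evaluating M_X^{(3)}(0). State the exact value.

M_X(t) = e^(2*t^2 + t)
dM/dt = 4*t*e^(t)*e^(2*t^2) + e^(t)*e^(2*t^2)
d^2M/dt^2 = 16*t^2*e^(t)*e^(2*t^2) + 8*t*e^(t)*e^(2*t^2) + 5*e^(t)*e^(2*t^2)
d^3M/dt^3 = 64*t^3*e^(t)*e^(2*t^2) + 48*t^2*e^(t)*e^(2*t^2) + 60*t*e^(t)*e^(2*t^2) + 13*e^(t)*e^(2*t^2)

E[X^3] = d^3M/dt^3 |_{t=0} = 13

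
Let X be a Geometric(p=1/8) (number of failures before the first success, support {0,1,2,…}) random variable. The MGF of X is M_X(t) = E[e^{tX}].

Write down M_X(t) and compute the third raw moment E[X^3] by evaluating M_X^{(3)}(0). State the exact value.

E[X^3] = M^(3)(0) = 2359

M_X(t) = 1/(8*(1 - 7*e^(t)/8))
M^(3)(t) = (343*e^(3*t) + 1568*e^(2*t) + 448*e^(t))/(2401*e^(4*t) - 10976*e^(3*t) + 18816*e^(2*t) - 14336*e^(t) + 4096)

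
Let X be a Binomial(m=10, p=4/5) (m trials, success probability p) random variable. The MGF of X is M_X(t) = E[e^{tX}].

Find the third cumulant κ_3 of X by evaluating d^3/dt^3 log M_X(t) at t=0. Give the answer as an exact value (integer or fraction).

κ_3 = d^3K/dt^3 |_{t=0} = -24/25

M_X(t) = (4*e^(t)/5 + 1/5)^10
K_X(t) = log M_X(t) = 10*log(4*e^(t)/5 + 1/5)
dK/dt = 40*e^(t)/(4*e^(t) + 1)
d^2K/dt^2 = 40*e^(t)/(16*e^(2*t) + 8*e^(t) + 1)
d^3K/dt^3 = (-160*e^(2*t) + 40*e^(t))/(64*e^(3*t) + 48*e^(2*t) + 12*e^(t) + 1)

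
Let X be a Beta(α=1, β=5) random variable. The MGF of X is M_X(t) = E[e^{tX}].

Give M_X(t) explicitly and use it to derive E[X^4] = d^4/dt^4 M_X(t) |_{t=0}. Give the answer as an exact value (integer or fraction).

M_X(t) = ₁F₁(1; 6; t)
M′(t) = ₁F₁(2; 7; t)/6
M′′(t) = ₁F₁(3; 8; t)/21
M′′′(t) = ₁F₁(4; 9; t)/56
M′′′′(t) = ₁F₁(5; 10; t)/126

E[X^4] = M′′′′(0) = 1/126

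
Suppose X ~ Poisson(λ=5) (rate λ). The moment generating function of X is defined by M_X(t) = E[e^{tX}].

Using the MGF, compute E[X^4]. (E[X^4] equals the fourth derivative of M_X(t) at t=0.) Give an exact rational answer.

M_X(t) = e^(5*e^(t) - 5)
M′(t) = 5*e^(-5)*e^(t)*e^(5*e^(t))
M′′(t) = (25*e^(2*t)*e^(5*e^(t)) + 5*e^(t)*e^(5*e^(t)))*e^(-5)
M′′′(t) = (125*e^(3*t)*e^(5*e^(t)) + 75*e^(2*t)*e^(5*e^(t)) + 5*e^(t)*e^(5*e^(t)))*e^(-5)
M′′′′(t) = (625*e^(4*t)*e^(5*e^(t)) + 750*e^(3*t)*e^(5*e^(t)) + 175*e^(2*t)*e^(5*e^(t)) + 5*e^(t)*e^(5*e^(t)))*e^(-5)

E[X^4] = M′′′′(0) = 1555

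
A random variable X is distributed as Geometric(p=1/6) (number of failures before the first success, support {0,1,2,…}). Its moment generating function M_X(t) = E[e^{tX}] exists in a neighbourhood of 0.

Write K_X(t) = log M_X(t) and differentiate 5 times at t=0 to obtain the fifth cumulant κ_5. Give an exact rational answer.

M_X(t) = 1/(6*(1 - 5*e^(t)/6))
K_X(t) = log M_X(t) = -log(1 - 5*e^(t)/6) - log(6)
D^5[K](t) = (-3750*e^(4*t) - 49500*e^(3*t) - 59400*e^(2*t) - 6480*e^(t))/(3125*e^(5*t) - 18750*e^(4*t) + 45000*e^(3*t) - 54000*e^(2*t) + 32400*e^(t) - 7776)

κ_5 = D^5[K](0) = 119130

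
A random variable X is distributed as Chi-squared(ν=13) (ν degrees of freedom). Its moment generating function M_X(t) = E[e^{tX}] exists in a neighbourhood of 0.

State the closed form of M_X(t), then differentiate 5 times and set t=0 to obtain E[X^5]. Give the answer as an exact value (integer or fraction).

E[X^5] = M′′′′′(0) = 1322685

M_X(t) = (1 - 2*t)^(-13/2)
M′(t) = -13/(128*t^7*√(1 - 2*t) - 448*t^6*√(1 - 2*t) + 672*t^5*√(1 - 2*t) - 560*t^4*√(1 - 2*t) + 280*t^3*√(1 - 2*t) - 84*t^2*√(1 - 2*t) + 14*t*√(1 - 2*t) - √(1 - 2*t))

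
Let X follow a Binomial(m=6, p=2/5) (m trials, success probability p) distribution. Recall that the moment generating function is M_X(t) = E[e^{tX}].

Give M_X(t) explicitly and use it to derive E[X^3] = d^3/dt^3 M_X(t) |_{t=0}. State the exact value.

E[X^3] = M^(3)(0) = 612/25

M_X(t) = (2*e^(t)/5 + 3/5)^6
M^(3)(t) = 13824*e^(6*t)/15625 + 576*e^(5*t)/125 + 27648*e^(4*t)/3125 + 23328*e^(3*t)/3125 + 7776*e^(2*t)/3125 + 2916*e^(t)/15625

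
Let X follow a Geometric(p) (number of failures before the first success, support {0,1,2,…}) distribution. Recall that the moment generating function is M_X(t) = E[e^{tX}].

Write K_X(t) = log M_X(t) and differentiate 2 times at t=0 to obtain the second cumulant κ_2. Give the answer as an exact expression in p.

κ_2 = d^2K/dt^2 |_{t=0} = (1 - p)/p^2

M_X(t) = p/(-(1 - p)*e^(t) + 1)
K_X(t) = log M_X(t) = log(p) - log(-(1 - p)*e^(t) + 1)
dK/dt = (-p*e^(t) + e^(t))/(p*e^(t) - e^(t) + 1)
d^2K/dt^2 = (-p*e^(t) + e^(t))/(p^2*e^(2*t) - 2*p*e^(2*t) + 2*p*e^(t) + e^(2*t) - 2*e^(t) + 1)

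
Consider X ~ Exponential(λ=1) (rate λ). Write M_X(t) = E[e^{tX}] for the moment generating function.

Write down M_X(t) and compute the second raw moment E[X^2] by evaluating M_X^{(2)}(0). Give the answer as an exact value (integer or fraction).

E[X^2] = d^2M/dt^2 |_{t=0} = 2

M_X(t) = 1/(1 - t)
dM/dt = 1/(t^2 - 2*t + 1)
d^2M/dt^2 = -2/(t^3 - 3*t^2 + 3*t - 1)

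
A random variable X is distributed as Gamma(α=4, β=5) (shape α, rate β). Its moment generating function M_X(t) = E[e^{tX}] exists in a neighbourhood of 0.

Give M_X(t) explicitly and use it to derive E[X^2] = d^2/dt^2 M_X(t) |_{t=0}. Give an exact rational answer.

M_X(t) = 625/(5 - t)^4
M^(2)(t) = 12500/(t^6 - 30*t^5 + 375*t^4 - 2500*t^3 + 9375*t^2 - 18750*t + 15625)

E[X^2] = M^(2)(0) = 4/5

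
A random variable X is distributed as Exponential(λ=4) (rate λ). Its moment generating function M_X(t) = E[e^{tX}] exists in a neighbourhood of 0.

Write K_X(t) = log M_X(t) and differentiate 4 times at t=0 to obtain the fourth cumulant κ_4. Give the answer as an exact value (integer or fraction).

M_X(t) = 4/(4 - t)
K_X(t) = log M_X(t) = -log(4 - t) + 2*log(2)
K^(4)(t) = 6/(t^4 - 16*t^3 + 96*t^2 - 256*t + 256)

κ_4 = K^(4)(0) = 3/128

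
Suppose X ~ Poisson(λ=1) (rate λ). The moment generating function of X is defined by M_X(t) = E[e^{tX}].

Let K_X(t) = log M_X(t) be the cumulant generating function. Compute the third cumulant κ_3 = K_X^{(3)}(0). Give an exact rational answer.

M_X(t) = e^(e^(t) - 1)
K_X(t) = log M_X(t) = e^(t) - 1
K^(3)(t) = e^(t)

κ_3 = K^(3)(0) = 1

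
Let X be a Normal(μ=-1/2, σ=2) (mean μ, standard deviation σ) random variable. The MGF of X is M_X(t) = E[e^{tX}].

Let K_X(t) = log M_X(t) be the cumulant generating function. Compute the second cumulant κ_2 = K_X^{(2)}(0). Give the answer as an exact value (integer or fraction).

κ_2 = K′′(0) = 4

M_X(t) = e^(2*t^2 - t/2)
K_X(t) = log M_X(t) = 2*t^2 - t/2
K′(t) = 4*t - 1/2
K′′(t) = 4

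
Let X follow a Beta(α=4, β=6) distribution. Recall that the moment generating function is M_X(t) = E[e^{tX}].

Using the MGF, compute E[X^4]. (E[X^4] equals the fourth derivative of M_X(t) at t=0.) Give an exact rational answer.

M_X(t) = ₁F₁(4; 10; t)
dM/dt = 2*₁F₁(5; 11; t)/5
d^2M/dt^2 = 2*₁F₁(6; 12; t)/11
d^3M/dt^3 = ₁F₁(7; 13; t)/11
d^4M/dt^4 = 7*₁F₁(8; 14; t)/143

E[X^4] = d^4M/dt^4 |_{t=0} = 7/143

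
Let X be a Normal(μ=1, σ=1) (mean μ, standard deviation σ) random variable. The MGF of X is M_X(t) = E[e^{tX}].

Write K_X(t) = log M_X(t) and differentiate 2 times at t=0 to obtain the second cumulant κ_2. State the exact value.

κ_2 = K^(2)(0) = 1

M_X(t) = e^(t^2/2 + t)
K_X(t) = log M_X(t) = t^2/2 + t
K^(2)(t) = 1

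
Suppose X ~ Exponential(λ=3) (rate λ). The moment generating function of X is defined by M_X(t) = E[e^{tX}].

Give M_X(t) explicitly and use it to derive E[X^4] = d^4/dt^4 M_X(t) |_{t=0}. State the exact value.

E[X^4] = d^4M/dt^4 |_{t=0} = 8/27

M_X(t) = 3/(3 - t)
dM/dt = 3/(t^2 - 6*t + 9)
d^2M/dt^2 = -6/(t^3 - 9*t^2 + 27*t - 27)
d^3M/dt^3 = 18/(t^4 - 12*t^3 + 54*t^2 - 108*t + 81)
d^4M/dt^4 = -72/(t^5 - 15*t^4 + 90*t^3 - 270*t^2 + 405*t - 243)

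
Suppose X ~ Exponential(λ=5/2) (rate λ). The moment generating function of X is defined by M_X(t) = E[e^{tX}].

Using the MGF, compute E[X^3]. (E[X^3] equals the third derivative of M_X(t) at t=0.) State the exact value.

M_X(t) = 5/(2*(5/2 - t))
dM/dt = 10/(4*t^2 - 20*t + 25)
d^2M/dt^2 = -40/(8*t^3 - 60*t^2 + 150*t - 125)
d^3M/dt^3 = 240/(16*t^4 - 160*t^3 + 600*t^2 - 1000*t + 625)

E[X^3] = d^3M/dt^3 |_{t=0} = 48/125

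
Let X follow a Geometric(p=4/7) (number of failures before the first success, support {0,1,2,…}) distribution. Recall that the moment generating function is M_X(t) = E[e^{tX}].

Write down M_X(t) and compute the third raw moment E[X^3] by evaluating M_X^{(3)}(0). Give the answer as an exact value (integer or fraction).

M_X(t) = 4/(7*(1 - 3*e^(t)/7))
M^(3)(t) = (108*e^(3*t) + 1008*e^(2*t) + 588*e^(t))/(81*e^(4*t) - 756*e^(3*t) + 2646*e^(2*t) - 4116*e^(t) + 2401)

E[X^3] = M^(3)(0) = 213/32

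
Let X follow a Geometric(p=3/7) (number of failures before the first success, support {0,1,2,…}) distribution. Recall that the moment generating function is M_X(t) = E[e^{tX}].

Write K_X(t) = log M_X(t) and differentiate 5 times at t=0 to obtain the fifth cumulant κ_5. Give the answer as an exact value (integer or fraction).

κ_5 = K′′′′′(0) = 35420/81

M_X(t) = 3/(7*(1 - 4*e^(t)/7))
K_X(t) = log M_X(t) = -log(1 - 4*e^(t)/7) - log(7) + log(3)
K′(t) = -4*e^(t)/(4*e^(t) - 7)
K′′(t) = 28*e^(t)/(16*e^(2*t) - 56*e^(t) + 49)
K′′′(t) = (-112*e^(2*t) - 196*e^(t))/(64*e^(3*t) - 336*e^(2*t) + 588*e^(t) - 343)
K′′′′(t) = (448*e^(3*t) + 3136*e^(2*t) + 1372*e^(t))/(256*e^(4*t) - 1792*e^(3*t) + 4704*e^(2*t) - 5488*e^(t) + 2401)
K′′′′′(t) = (-1792*e^(4*t) - 34496*e^(3*t) - 60368*e^(2*t) - 9604*e^(t))/(1024*e^(5*t) - 8960*e^(4*t) + 31360*e^(3*t) - 54880*e^(2*t) + 48020*e^(t) - 16807)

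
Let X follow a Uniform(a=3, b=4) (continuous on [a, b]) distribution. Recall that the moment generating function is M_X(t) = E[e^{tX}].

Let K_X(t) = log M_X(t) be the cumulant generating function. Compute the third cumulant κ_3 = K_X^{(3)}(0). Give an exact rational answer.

M_X(t) = (e^(4*t) - e^(3*t))/t
K_X(t) = log M_X(t) = -log(t) + log(e^(4*t) - e^(3*t))
K^(3)(t) = (t^3*e^(2*t) + t^3*e^(t) - 2*e^(3*t) + 6*e^(2*t) - 6*e^(t) + 2)/(t^3*e^(3*t) - 3*t^3*e^(2*t) + 3*t^3*e^(t) - t^3)

κ_3 = K^(3)(0) = 0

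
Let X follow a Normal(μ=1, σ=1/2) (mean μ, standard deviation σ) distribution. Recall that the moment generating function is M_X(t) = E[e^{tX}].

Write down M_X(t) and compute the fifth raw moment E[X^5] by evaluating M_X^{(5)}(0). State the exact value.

M_X(t) = e^(t^2/8 + t)
M′(t) = t*e^(t)*e^(t^2/8)/4 + e^(t)*e^(t^2/8)
M′′(t) = t^2*e^(t)*e^(t^2/8)/16 + t*e^(t)*e^(t^2/8)/2 + 5*e^(t)*e^(t^2/8)/4
M′′′(t) = t^3*e^(t)*e^(t^2/8)/64 + 3*t^2*e^(t)*e^(t^2/8)/16 + 15*t*e^(t)*e^(t^2/8)/16 + 7*e^(t)*e^(t^2/8)/4
M′′′′(t) = t^4*e^(t)*e^(t^2/8)/256 + t^3*e^(t)*e^(t^2/8)/16 + 15*t^2*e^(t)*e^(t^2/8)/32 + 7*t*e^(t)*e^(t^2/8)/4 + 43*e^(t)*e^(t^2/8)/16
M′′′′′(t) = t^5*e^(t)*e^(t^2/8)/1024 + 5*t^4*e^(t)*e^(t^2/8)/256 + 25*t^3*e^(t)*e^(t^2/8)/128 + 35*t^2*e^(t)*e^(t^2/8)/32 + 215*t*e^(t)*e^(t^2/8)/64 + 71*e^(t)*e^(t^2/8)/16

E[X^5] = M′′′′′(0) = 71/16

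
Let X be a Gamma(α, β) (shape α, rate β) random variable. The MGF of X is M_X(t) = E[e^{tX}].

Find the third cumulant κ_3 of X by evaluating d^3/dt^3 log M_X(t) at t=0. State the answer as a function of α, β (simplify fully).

κ_3 = K^(3)(0) = 2*α/β^3

M_X(t) = (β/(β - t))^α
K_X(t) = log M_X(t) = α*(log(β) - log(β - t))
K^(3)(t) = -2*α/(-β^3 + 3*β^2*t - 3*β*t^2 + t^3)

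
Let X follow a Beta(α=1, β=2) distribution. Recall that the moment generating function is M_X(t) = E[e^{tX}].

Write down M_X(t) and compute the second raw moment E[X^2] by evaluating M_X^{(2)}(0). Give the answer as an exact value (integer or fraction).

M_X(t) = ₁F₁(1; 3; t)
dM/dt = ₁F₁(2; 4; t)/3
d^2M/dt^2 = ₁F₁(3; 5; t)/6

E[X^2] = d^2M/dt^2 |_{t=0} = 1/6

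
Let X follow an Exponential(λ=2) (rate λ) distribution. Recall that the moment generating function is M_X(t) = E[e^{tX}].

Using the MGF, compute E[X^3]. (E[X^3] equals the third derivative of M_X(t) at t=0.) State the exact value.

E[X^3] = M′′′(0) = 3/4

M_X(t) = 2/(2 - t)
M′(t) = 2/(t^2 - 4*t + 4)
M′′(t) = -4/(t^3 - 6*t^2 + 12*t - 8)
M′′′(t) = 12/(t^4 - 8*t^3 + 24*t^2 - 32*t + 16)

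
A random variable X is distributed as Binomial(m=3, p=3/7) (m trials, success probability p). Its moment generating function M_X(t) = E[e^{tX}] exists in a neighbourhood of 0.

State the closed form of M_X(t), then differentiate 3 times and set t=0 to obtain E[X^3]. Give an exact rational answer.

M_X(t) = (3*e^(t)/7 + 4/7)^3
D^3[M](t) = 729*e^(3*t)/343 + 864*e^(2*t)/343 + 144*e^(t)/343

E[X^3] = D^3[M](0) = 1737/343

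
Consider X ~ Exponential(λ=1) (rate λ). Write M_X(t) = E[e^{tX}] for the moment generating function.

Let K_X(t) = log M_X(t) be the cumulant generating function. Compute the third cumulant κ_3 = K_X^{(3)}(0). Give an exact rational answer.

κ_3 = d^3K/dt^3 |_{t=0} = 2

M_X(t) = 1/(1 - t)
K_X(t) = log M_X(t) = -log(1 - t)
dK/dt = -1/(t - 1)
d^2K/dt^2 = 1/(t^2 - 2*t + 1)
d^3K/dt^3 = -2/(t^3 - 3*t^2 + 3*t - 1)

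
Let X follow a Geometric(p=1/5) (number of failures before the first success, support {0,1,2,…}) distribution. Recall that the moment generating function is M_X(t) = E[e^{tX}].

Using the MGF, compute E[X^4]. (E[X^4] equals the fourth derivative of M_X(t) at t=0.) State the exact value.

M_X(t) = 1/(5*(1 - 4*e^(t)/5))
dM/dt = 4*e^(t)/(16*e^(2*t) - 40*e^(t) + 25)
d^2M/dt^2 = (-16*e^(2*t) - 20*e^(t))/(64*e^(3*t) - 240*e^(2*t) + 300*e^(t) - 125)
d^3M/dt^3 = (64*e^(3*t) + 320*e^(2*t) + 100*e^(t))/(256*e^(4*t) - 1280*e^(3*t) + 2400*e^(2*t) - 2000*e^(t) + 625)
d^4M/dt^4 = (-256*e^(4*t) - 3520*e^(3*t) - 4400*e^(2*t) - 500*e^(t))/(1024*e^(5*t) - 6400*e^(4*t) + 16000*e^(3*t) - 20000*e^(2*t) + 12500*e^(t) - 3125)

E[X^4] = d^4M/dt^4 |_{t=0} = 8676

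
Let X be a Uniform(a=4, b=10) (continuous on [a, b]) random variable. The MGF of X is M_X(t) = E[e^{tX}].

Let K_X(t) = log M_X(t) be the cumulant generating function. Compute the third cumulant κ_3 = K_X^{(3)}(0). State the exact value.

κ_3 = K′′′(0) = 0

M_X(t) = (e^(10*t) - e^(4*t))/(6*t)
K_X(t) = log M_X(t) = -log(t) + log(e^(10*t) - e^(4*t)) - log(6)
K′(t) = (10*t*e^(6*t) - 4*t - e^(6*t) + 1)/(t*e^(6*t) - t)
K′′(t) = (-36*t^2*e^(6*t) + e^(12*t) - 2*e^(6*t) + 1)/(t^2*e^(12*t) - 2*t^2*e^(6*t) + t^2)
K′′′(t) = (216*t^3*e^(12*t) + 216*t^3*e^(6*t) - 2*e^(18*t) + 6*e^(12*t) - 6*e^(6*t) + 2)/(t^3*e^(18*t) - 3*t^3*e^(12*t) + 3*t^3*e^(6*t) - t^3)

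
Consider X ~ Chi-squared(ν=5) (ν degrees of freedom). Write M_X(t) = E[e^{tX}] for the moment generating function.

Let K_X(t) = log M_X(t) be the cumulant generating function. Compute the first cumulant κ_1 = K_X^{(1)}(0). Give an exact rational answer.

κ_1 = K′(0) = 5

M_X(t) = (1 - 2*t)^(-5/2)
K_X(t) = log M_X(t) = -5*log(1 - 2*t)/2
K′(t) = -5/(2*t - 1)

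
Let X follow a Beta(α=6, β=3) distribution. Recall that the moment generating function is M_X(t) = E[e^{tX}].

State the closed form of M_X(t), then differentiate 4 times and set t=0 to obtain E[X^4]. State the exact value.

M_X(t) = ₁F₁(6; 9; t)
M^(4)(t) = 14*₁F₁(10; 13; t)/55

E[X^4] = M^(4)(0) = 14/55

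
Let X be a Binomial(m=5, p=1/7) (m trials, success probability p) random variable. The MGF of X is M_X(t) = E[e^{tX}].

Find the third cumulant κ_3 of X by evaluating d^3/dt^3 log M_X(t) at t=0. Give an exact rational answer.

M_X(t) = (e^(t)/7 + 6/7)^5
K_X(t) = log M_X(t) = 5*log(e^(t)/7 + 6/7)
K′(t) = 5*e^(t)/(e^(t) + 6)
K′′(t) = 30*e^(t)/(e^(2*t) + 12*e^(t) + 36)
K′′′(t) = (-30*e^(2*t) + 180*e^(t))/(e^(3*t) + 18*e^(2*t) + 108*e^(t) + 216)

κ_3 = K′′′(0) = 150/343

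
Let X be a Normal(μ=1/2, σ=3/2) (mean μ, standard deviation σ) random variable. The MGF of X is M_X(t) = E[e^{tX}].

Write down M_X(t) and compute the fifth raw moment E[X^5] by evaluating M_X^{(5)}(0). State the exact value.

E[X^5] = d^5M/dt^5 |_{t=0} = 653/16

M_X(t) = e^(9*t^2/8 + t/2)
dM/dt = 9*t*e^(t/2)*e^(9*t^2/8)/4 + e^(t/2)*e^(9*t^2/8)/2
d^2M/dt^2 = 81*t^2*e^(t/2)*e^(9*t^2/8)/16 + 9*t*e^(t/2)*e^(9*t^2/8)/4 + 5*e^(t/2)*e^(9*t^2/8)/2
d^3M/dt^3 = 729*t^3*e^(t/2)*e^(9*t^2/8)/64 + 243*t^2*e^(t/2)*e^(9*t^2/8)/32 + 135*t*e^(t/2)*e^(9*t^2/8)/8 + 7*e^(t/2)*e^(9*t^2/8)/2
d^4M/dt^4 = 6561*t^4*e^(t/2)*e^(9*t^2/8)/256 + 729*t^3*e^(t/2)*e^(9*t^2/8)/32 + 1215*t^2*e^(t/2)*e^(9*t^2/8)/16 + 63*t*e^(t/2)*e^(9*t^2/8)/2 + 149*e^(t/2)*e^(9*t^2/8)/8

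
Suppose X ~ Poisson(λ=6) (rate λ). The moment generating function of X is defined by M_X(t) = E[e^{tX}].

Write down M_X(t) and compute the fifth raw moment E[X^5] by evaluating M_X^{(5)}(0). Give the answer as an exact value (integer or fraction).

M_X(t) = e^(6*e^(t) - 6)
D^5[M](t) = (7776*e^(5*t)*e^(6*e^(t)) + 12960*e^(4*t)*e^(6*e^(t)) + 5400*e^(3*t)*e^(6*e^(t)) + 540*e^(2*t)*e^(6*e^(t)) + 6*e^(t)*e^(6*e^(t)))*e^(-6)

E[X^5] = D^5[M](0) = 26682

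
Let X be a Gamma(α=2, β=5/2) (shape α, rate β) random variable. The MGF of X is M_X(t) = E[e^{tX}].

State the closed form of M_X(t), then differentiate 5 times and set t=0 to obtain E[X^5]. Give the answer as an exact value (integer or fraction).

M_X(t) = 25/(4*(5/2 - t)^2)
M^(5)(t) = -576000/(128*t^7 - 2240*t^6 + 16800*t^5 - 70000*t^4 + 175000*t^3 - 262500*t^2 + 218750*t - 78125)

E[X^5] = M^(5)(0) = 4608/625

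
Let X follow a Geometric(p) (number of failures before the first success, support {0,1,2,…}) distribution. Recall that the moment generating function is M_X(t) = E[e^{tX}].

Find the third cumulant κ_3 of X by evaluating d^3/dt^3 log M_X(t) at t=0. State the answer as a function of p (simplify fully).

M_X(t) = p/(-(1 - p)*e^(t) + 1)
K_X(t) = log M_X(t) = log(p) - log(-(1 - p)*e^(t) + 1)

κ_3 = D^3[K](0) = (p^2 - 3*p + 2)/p^3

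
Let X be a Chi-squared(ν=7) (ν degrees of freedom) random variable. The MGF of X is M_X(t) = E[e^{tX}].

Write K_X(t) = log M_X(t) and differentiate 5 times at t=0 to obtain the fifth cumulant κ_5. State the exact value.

κ_5 = K′′′′′(0) = 2688

M_X(t) = (1 - 2*t)^(-7/2)
K_X(t) = log M_X(t) = -7*log(1 - 2*t)/2
K′(t) = -7/(2*t - 1)
K′′(t) = 14/(4*t^2 - 4*t + 1)
K′′′(t) = -56/(8*t^3 - 12*t^2 + 6*t - 1)
K′′′′(t) = 336/(16*t^4 - 32*t^3 + 24*t^2 - 8*t + 1)
K′′′′′(t) = -2688/(32*t^5 - 80*t^4 + 80*t^3 - 40*t^2 + 10*t - 1)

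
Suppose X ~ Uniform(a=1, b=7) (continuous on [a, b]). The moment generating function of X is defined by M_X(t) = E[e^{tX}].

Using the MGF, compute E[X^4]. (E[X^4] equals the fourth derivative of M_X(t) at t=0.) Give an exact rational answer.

M_X(t) = (e^(7*t) - e^(t))/(6*t)
dM/dt = (7*t*e^(7*t) - t*e^(t) - e^(7*t) + e^(t))/(6*t^2)
d^2M/dt^2 = (49*t^2*e^(7*t) - t^2*e^(t) - 14*t*e^(7*t) + 2*t*e^(t) + 2*e^(7*t) - 2*e^(t))/(6*t^3)
d^3M/dt^3 = (343*t^3*e^(7*t) - t^3*e^(t) - 147*t^2*e^(7*t) + 3*t^2*e^(t) + 42*t*e^(7*t) - 6*t*e^(t) - 6*e^(7*t) + 6*e^(t))/(6*t^4)
d^4M/dt^4 = (2401*t^4*e^(7*t) - t^4*e^(t) - 1372*t^3*e^(7*t) + 4*t^3*e^(t) + 588*t^2*e^(7*t) - 12*t^2*e^(t) - 168*t*e^(7*t) + 24*t*e^(t) + 24*e^(7*t) - 24*e^(t))/(6*t^5)

E[X^4] = d^4M/dt^4 |_{t=0} = 2801/5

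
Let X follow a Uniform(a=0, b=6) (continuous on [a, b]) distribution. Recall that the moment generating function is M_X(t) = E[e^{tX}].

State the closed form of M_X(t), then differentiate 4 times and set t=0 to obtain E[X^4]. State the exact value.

M_X(t) = (e^(6*t) - 1)/(6*t)
M′(t) = (6*t*e^(6*t) - e^(6*t) + 1)/(6*t^2)
M′′(t) = (18*t^2*e^(6*t) - 6*t*e^(6*t) + e^(6*t) - 1)/(3*t^3)
M′′′(t) = (36*t^3*e^(6*t) - 18*t^2*e^(6*t) + 6*t*e^(6*t) - e^(6*t) + 1)/t^4
M′′′′(t) = (216*t^4*e^(6*t) - 144*t^3*e^(6*t) + 72*t^2*e^(6*t) - 24*t*e^(6*t) + 4*e^(6*t) - 4)/t^5

E[X^4] = M′′′′(0) = 1296/5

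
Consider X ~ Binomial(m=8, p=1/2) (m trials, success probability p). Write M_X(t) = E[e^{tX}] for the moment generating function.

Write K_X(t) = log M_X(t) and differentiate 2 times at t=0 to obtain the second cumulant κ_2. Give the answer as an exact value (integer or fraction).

M_X(t) = (e^(t)/2 + 1/2)^8
K_X(t) = log M_X(t) = 8*log(e^(t)/2 + 1/2)
K′(t) = 8*e^(t)/(e^(t) + 1)
K′′(t) = 8*e^(t)/(e^(2*t) + 2*e^(t) + 1)

κ_2 = K′′(0) = 2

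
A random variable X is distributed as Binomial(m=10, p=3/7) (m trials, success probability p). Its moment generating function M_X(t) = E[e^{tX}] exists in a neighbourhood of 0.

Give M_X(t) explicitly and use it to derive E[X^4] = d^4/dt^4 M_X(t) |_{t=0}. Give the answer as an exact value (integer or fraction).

M_X(t) = (3*e^(t)/7 + 4/7)^10

E[X^4] = M′′′′(0) = 216120/343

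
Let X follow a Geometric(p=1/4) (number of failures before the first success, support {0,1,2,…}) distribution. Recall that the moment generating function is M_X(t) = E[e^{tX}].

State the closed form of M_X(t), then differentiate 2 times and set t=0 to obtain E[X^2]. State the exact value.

M_X(t) = 1/(4*(1 - 3*e^(t)/4))
dM/dt = 3*e^(t)/(9*e^(2*t) - 24*e^(t) + 16)
d^2M/dt^2 = (-9*e^(2*t) - 12*e^(t))/(27*e^(3*t) - 108*e^(2*t) + 144*e^(t) - 64)

E[X^2] = d^2M/dt^2 |_{t=0} = 21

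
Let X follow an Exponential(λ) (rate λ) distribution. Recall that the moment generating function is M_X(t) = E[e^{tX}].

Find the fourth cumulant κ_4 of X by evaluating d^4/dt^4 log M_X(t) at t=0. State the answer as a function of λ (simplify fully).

M_X(t) = λ/(λ - t)
K_X(t) = log M_X(t) = log(λ) - log(λ - t)
K^(4)(t) = 6/(λ^4 - 4*λ^3*t + 6*λ^2*t^2 - 4*λ*t^3 + t^4)

κ_4 = K^(4)(0) = 6/λ^4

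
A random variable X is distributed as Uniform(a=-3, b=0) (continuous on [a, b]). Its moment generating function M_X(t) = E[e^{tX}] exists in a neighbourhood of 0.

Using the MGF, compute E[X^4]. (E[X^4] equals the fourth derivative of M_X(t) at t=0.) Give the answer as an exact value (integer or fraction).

M_X(t) = (1 - e^(-3*t))/(3*t)
dM/dt = (3*t - e^(3*t) + 1)*e^(-3*t)/(3*t^2)
d^2M/dt^2 = (-9*t^2 - 6*t + 2*e^(3*t) - 2)*e^(-3*t)/(3*t^3)
d^3M/dt^3 = (9*t^3 + 9*t^2 + 6*t - 2*e^(3*t) + 2)*e^(-3*t)/t^4
d^4M/dt^4 = (-27*t^4 - 36*t^3 - 36*t^2 - 24*t + 8*e^(3*t) - 8)*e^(-3*t)/t^5

E[X^4] = d^4M/dt^4 |_{t=0} = 81/5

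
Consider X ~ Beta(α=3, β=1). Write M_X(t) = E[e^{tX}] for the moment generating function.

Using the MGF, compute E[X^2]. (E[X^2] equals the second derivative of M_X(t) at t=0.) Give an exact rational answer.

E[X^2] = d^2M/dt^2 |_{t=0} = 3/5

M_X(t) = ₁F₁(3; 4; t)
dM/dt = 3*₁F₁(4; 5; t)/4
d^2M/dt^2 = 3*₁F₁(5; 6; t)/5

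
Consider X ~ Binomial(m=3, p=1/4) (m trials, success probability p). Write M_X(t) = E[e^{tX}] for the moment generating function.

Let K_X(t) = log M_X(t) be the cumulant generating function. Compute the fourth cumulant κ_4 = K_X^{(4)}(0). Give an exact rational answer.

κ_4 = K^(4)(0) = -9/128

M_X(t) = (e^(t)/4 + 3/4)^3
K_X(t) = log M_X(t) = 3*log(e^(t)/4 + 3/4)
K^(4)(t) = (9*e^(3*t) - 108*e^(2*t) + 81*e^(t))/(e^(4*t) + 12*e^(3*t) + 54*e^(2*t) + 108*e^(t) + 81)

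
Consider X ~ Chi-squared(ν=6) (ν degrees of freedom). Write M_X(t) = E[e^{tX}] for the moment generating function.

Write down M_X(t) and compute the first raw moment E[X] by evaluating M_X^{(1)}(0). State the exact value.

E[X] = M′(0) = 6

M_X(t) = (1 - 2*t)^(-3)
M′(t) = 6/(16*t^4 - 32*t^3 + 24*t^2 - 8*t + 1)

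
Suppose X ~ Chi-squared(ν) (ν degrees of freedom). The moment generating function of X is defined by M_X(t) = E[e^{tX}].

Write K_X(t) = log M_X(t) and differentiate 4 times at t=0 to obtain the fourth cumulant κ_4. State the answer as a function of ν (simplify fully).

M_X(t) = (1 - 2*t)^(-ν/2)
K_X(t) = log M_X(t) = -ν*log(1 - 2*t)/2
K′(t) = -ν/(2*t - 1)
K′′(t) = 2*ν/(4*t^2 - 4*t + 1)
K′′′(t) = -8*ν/(8*t^3 - 12*t^2 + 6*t - 1)
K′′′′(t) = 48*ν/(16*t^4 - 32*t^3 + 24*t^2 - 8*t + 1)

κ_4 = K′′′′(0) = 48*ν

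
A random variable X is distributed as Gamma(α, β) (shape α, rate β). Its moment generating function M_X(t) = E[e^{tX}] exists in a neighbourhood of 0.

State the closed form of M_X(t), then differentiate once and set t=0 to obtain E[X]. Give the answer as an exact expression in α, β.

E[X] = dM/dt |_{t=0} = α/β

M_X(t) = (β/(β - t))^α
dM/dt = -α*β^α*(1/(β - t))^α/(-β + t)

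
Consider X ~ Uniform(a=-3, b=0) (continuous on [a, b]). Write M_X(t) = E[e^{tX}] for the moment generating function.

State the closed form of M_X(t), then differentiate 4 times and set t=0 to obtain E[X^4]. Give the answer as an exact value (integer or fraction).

E[X^4] = d^4M/dt^4 |_{t=0} = 81/5

M_X(t) = (1 - e^(-3*t))/(3*t)
dM/dt = (3*t - e^(3*t) + 1)*e^(-3*t)/(3*t^2)
d^2M/dt^2 = (-9*t^2 - 6*t + 2*e^(3*t) - 2)*e^(-3*t)/(3*t^3)
d^3M/dt^3 = (9*t^3 + 9*t^2 + 6*t - 2*e^(3*t) + 2)*e^(-3*t)/t^4
d^4M/dt^4 = (-27*t^4 - 36*t^3 - 36*t^2 - 24*t + 8*e^(3*t) - 8)*e^(-3*t)/t^5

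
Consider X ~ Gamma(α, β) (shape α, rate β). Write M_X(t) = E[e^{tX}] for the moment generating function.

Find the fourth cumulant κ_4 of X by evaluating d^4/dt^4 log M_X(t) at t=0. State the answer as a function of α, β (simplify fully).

κ_4 = D^4[K](0) = 6*α/β^4

M_X(t) = (β/(β - t))^α
K_X(t) = log M_X(t) = α*(log(β) - log(β - t))
D^4[K](t) = 6*α/(β^4 - 4*β^3*t + 6*β^2*t^2 - 4*β*t^3 + t^4)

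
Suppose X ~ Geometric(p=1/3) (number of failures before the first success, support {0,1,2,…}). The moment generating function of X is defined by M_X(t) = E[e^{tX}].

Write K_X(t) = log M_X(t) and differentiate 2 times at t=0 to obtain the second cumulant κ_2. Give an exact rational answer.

M_X(t) = 1/(3*(1 - 2*e^(t)/3))
K_X(t) = log M_X(t) = -log(1 - 2*e^(t)/3) - log(3)
K′(t) = -2*e^(t)/(2*e^(t) - 3)
K′′(t) = 6*e^(t)/(4*e^(2*t) - 12*e^(t) + 9)

κ_2 = K′′(0) = 6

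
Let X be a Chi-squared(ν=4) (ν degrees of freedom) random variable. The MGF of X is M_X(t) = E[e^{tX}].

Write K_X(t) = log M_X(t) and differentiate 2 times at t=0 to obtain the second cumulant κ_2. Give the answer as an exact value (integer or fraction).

M_X(t) = (1 - 2*t)^(-2)
K_X(t) = log M_X(t) = -2*log(1 - 2*t)
dK/dt = -4/(2*t - 1)
d^2K/dt^2 = 8/(4*t^2 - 4*t + 1)

κ_2 = d^2K/dt^2 |_{t=0} = 8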